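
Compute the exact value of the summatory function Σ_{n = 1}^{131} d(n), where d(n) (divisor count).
Σ_{n ≤ 131} d(n) = 659

Compute d(n) for each 1 ≤ n ≤ 131: d(1) = 1, d(2) = 2, d(3) = 2, d(4) = 3, d(5) = 2, d(6) = 4, d(7) = 2, d(8) = 4, d(9) = 3, d(10) = 4, d(11) = 2, d(12) = 6, d(13) = 2, d(14) = 4, d(15) = 4, d(16) = 5, d(17) = 2, d(18) = 6, d(19) = 2, d(20) = 6, d(21) = 4, d(22) = 4, d(23) = 2, d(24) = 8, d(25) = 3, d(26) = 4, d(27) = 4, d(28) = 6, d(29) = 2, d(30) = 8, d(31) = 2, d(32) = 6, d(33) = 4, d(34) = 4, d(35) = 4, d(36) = 9, d(37) = 2, d(38) = 4, d(39) = 4, d(40) = 8, d(41) = 2, d(42) = 8, d(43) = 2, d(44) = 6, d(45) = 6, d(46) = 4, d(47) = 2, d(48) = 10, d(49) = 3, d(50) = 6, d(51) = 4, d(52) = 6, d(53) = 2, d(54) = 8, d(55) = 4, d(56) = 8, d(57) = 4, d(58) = 4, d(59) = 2, d(60) = 12, d(61) = 2, d(62) = 4, d(63) = 6, d(64) = 7, d(65) = 4, d(66) = 8, d(67) = 2, d(68) = 6, d(69) = 4, d(70) = 8, d(71) = 2, d(72) = 12, d(73) = 2, d(74) = 4, d(75) = 6, d(76) = 6, d(77) = 4, d(78) = 8, d(79) = 2, d(80) = 10, d(81) = 5, d(82) = 4, d(83) = 2, d(84) = 12, d(85) = 4, d(86) = 4, d(87) = 4, d(88) = 8, d(89) = 2, d(90) = 12, d(91) = 4, d(92) = 6, d(93) = 4, d(94) = 4, d(95) = 4, d(96) = 12, d(97) = 2, d(98) = 6, d(99) = 6, d(100) = 9, d(101) = 2, d(102) = 8, d(103) = 2, d(104) = 8, d(105) = 8, d(106) = 4, d(107) = 2, d(108) = 12, d(109) = 2, d(110) = 8, d(111) = 4, d(112) = 10, d(113) = 2, d(114) = 8, d(115) = 4, d(116) = 6, d(117) = 6, d(118) = 4, d(119) = 4, d(120) = 16, d(121) = 3, d(122) = 4, d(123) = 4, d(124) = 6, d(125) = 4, d(126) = 12, d(127) = 2, d(128) = 8, d(129) = 4, d(130) = 8, d(131) = 2. Summing all 131 values: 659. (Dirichlet's divisor formula: Σ_{n ≤ x} d(n) = x ln(x) + (2γ − 1) x + O(√x). For x = 131, the asymptotic estimate is ≈ 658.88.)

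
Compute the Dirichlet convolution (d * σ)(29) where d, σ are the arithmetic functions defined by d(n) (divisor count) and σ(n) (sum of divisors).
(d * σ)(29) = 32

Divisors of 29: [1, 29]. For each d | 29:
  d = 1: d(1) · σ(29/1) = 1 · 30 = 30
  d = 29: d(29) · σ(29/29) = 2 · 1 = 2
Summing: (d * σ)(29) = 30 + 2 = 32.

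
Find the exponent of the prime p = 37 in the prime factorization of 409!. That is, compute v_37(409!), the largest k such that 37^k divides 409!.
v_37(409!) = 11

Legendre's formula: v_p(n!) = Σ_{k ≥ 1} ⌊n / p^k⌋. For p = 37, n = 409, the terms are:
  ⌊409/37^1⌋ = ⌊409/37⌋ = 11
(the next term ⌊409/37^2⌋ = 0, terminating the sum). Summing: v_37(409!) = 11 = 11.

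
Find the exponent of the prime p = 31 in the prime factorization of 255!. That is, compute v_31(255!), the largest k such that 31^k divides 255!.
v_31(255!) = 8

Legendre's formula: v_p(n!) = Σ_{k ≥ 1} ⌊n / p^k⌋. For p = 31, n = 255, the terms are:
  ⌊255/31^1⌋ = ⌊255/31⌋ = 8
(the next term ⌊255/31^2⌋ = 0, terminating the sum). Summing: v_31(255!) = 8 = 8.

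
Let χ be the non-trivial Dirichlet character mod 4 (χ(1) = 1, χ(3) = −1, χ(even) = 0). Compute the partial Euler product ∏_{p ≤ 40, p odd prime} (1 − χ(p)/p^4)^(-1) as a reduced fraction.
∏ = 36907491853859640421662745584761054387/37320078298954450639637508295357366272

The odd primes p ≤ 40 are [3, 5, 7, 11, 13, 17, 19, 23, 29, 31, 37]. For each, χ(p) = 1 if p ≡ 1 mod 4, χ(p) = −1 if p ≡ 3 mod 4. Taking (1 − χ(p)/p^4)^(-1) = p^4/(p^4 − χ(p)): (1 − (-1)/3^4)^(-1) · (1 − (1)/5^4)^(-1) · (1 − (-1)/7^4)^(-1) · (1 − (-1)/11^4)^(-1) · (1 − (1)/13^4)^(-1) · (1 − (1)/17^4)^(-1) · (1 − (-1)/19^4)^(-1) · (1 − (-1)/23^4)^(-1) · (1 − (1)/29^4)^(-1) · (1 − (-1)/31^4)^(-1) · (1 − (1)/37^4)^(-1) = 36907491853859640421662745584761054387/37320078298954450639637508295357366272.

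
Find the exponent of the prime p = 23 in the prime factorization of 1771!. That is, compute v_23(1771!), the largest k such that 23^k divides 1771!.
v_23(1771!) = 80

Legendre's formula: v_p(n!) = Σ_{k ≥ 1} ⌊n / p^k⌋. For p = 23, n = 1771, the terms are:
  ⌊1771/23^1⌋ = ⌊1771/23⌋ = 77
  ⌊1771/23^2⌋ = ⌊1771/529⌋ = 3
(the next term ⌊1771/23^3⌋ = 0, terminating the sum). Summing: v_23(1771!) = 77 + 3 = 80.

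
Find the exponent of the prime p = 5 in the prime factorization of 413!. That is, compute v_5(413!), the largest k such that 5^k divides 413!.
v_5(413!) = 101

Legendre's formula: v_p(n!) = Σ_{k ≥ 1} ⌊n / p^k⌋. For p = 5, n = 413, the terms are:
  ⌊413/5^1⌋ = ⌊413/5⌋ = 82
  ⌊413/5^2⌋ = ⌊413/25⌋ = 16
  ⌊413/5^3⌋ = ⌊413/125⌋ = 3
(the next term ⌊413/5^4⌋ = 0, terminating the sum). Summing: v_5(413!) = 82 + 16 + 3 = 101.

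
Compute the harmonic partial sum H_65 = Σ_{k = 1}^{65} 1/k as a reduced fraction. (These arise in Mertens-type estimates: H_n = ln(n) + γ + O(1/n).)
H_65 = 625192648726870088010174299/131362987122535807501262400

Direct summation: H_65 = 1 + 1/2 + ... + 1/65. The least common denominator is lcm(1, ..., 65) = 1182266884102822267511361600; over this denominator the numerator is 1182266884102822267511361600 + 591133442051411133755680800 + 394088961367607422503787200 + 295566721025705566877840400 + 236453376820564453502272320 + 197044480683803711251893600 + 168895269157546038215908800 + 147783360512852783438920200 + 131362987122535807501262400 + 118226688410282226751136160 + 107478807645711115228305600 + 98522240341901855625946800 + 90943606469447866731643200 + 84447634578773019107954400 + 78817792273521484500757440 + 73891680256426391719460100 + 69545110829577780441844800 + 65681493561267903750631200 + 62224572847516961447966400 + 59113344205141113375568080 + 56298423052515346071969600 + 53739403822855557614152800 + 51402908004470533370059200 + 49261120170950927812973400 + 47290675364112890700454464 + 45471803234723933365821600 + 43787662374178602500420800 + 42223817289386509553977200 + 40767823589752491983150400 + 39408896136760742250378720 + 38137641422671686048753600 + 36945840128213195859730050 + 35826269215237038409435200 + 34772555414788890220922400 + 33779053831509207643181760 + 32840746780633951875315600 + 31953159029806007230036800 + 31112286423758480723983200 + 30314535489815955577214400 + 29556672102570556687784040 + 28835777661044445549057600 + 28149211526257673035984800 + 27494578700065634128171200 + 26869701911427778807076400 + 26272597424507161500252480 + 25701454002235266685029600 + 25154614555379197181092800 + 24630560085475463906486700 + 24127895593935148316558400 + 23645337682056445350227232 + 23181703609859260147281600 + 22735901617361966682910800 + 22306922341562684292667200 + 21893831187089301250210400 + 21495761529142223045661120 + 21111908644693254776988600 + 20741524282505653815988800 + 20383911794876245991575200 + 20038421764454614703582400 + 19704448068380371125189360 + 19381424329554463401825600 + 19068820711335843024376800 + 18766141017505115357323200 + 18472920064106597929865025 + 18188721293889573346328640 = 5626733838541830792091568691, so H_65 = 5626733838541830792091568691/1182266884102822267511361600; reducing by gcd(5626733838541830792091568691, 1182266884102822267511361600) = 9 gives 625192648726870088010174299/131362987122535807501262400 ≈ 4.75928. (The PNT-adjacent estimate ln(65) + γ ≈ 4.75160 matches within O(1/n).)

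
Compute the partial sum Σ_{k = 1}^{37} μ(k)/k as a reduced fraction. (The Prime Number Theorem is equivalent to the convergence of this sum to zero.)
Σ μ(k)/k = -5468849774/3710369067405

Values of μ(k) for 1 ≤ k ≤ 37: μ(1) = 1, μ(2) = -1, μ(3) = -1, μ(5) = -1, μ(6) = 1, μ(7) = -1, μ(10) = 1, μ(11) = -1, μ(13) = -1, μ(14) = 1, μ(15) = 1, μ(17) = -1, μ(19) = -1, μ(21) = 1, μ(22) = 1, μ(23) = -1, μ(26) = 1, μ(29) = -1, μ(30) = -1, μ(31) = -1, μ(33) = 1, μ(34) = 1, μ(35) = 1, μ(37) = -1, with μ = 0 on non-squarefree integers. Summing μ(k)/k for k where μ(k) ≠ 0 gives -5468849774/3710369067405 ≈ -0.0015. (PNT ⟺ this sum → 0 as n → ∞.)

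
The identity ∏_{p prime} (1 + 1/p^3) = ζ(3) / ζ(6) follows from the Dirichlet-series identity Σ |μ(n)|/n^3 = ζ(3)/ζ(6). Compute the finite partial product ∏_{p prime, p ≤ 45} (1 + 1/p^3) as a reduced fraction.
∏ = 77199709041125603078439960576/65340146372601957980502060935

The primes p ≤ 45 are [2, 3, 5, 7, 11, 13, 17, 19, 23, 29, 31, 37, 41, 43]. For each, (1 + 1/p^3) = (p^3 + 1)/p^3. Multiplying these fractions over p ∈ [2, 3, 5, 7, 11, 13, 17, 19, 23, 29, 31, 37, 41, 43] gives 77199709041125603078439960576/65340146372601957980502060935. (In the limit P → ∞ this tends to ζ(3)/ζ(6).)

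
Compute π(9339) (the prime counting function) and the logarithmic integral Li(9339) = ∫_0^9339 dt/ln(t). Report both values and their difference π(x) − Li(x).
π(9339) = 1155;  Li(9339) ≈ 1174.11;  π(x) − Li(x) ≈ -19.11.

Direct count of primes ≤ 9339 gives π(9339) = 1155. Numerical evaluation of the logarithmic integral gives Li(9339) ≈ 1174.11. The difference π(x) − Li(x) ≈ -19.11 is typically negative for small/moderate x (Li(x) overestimates), though Littlewood's theorem shows this sign changes infinitely often.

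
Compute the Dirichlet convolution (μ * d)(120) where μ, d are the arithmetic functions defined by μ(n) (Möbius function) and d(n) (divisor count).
(μ * d)(120) = 1

Divisors of 120: [1, 2, 3, 4, 5, 6, 8, 10, 12, 15, 20, 24, 30, 40, 60, 120]. For each d | 120:
  d = 1: μ(1) · d(120/1) = 1 · 16 = 16
  d = 2: μ(2) · d(120/2) = -1 · 12 = -12
  d = 3: μ(3) · d(120/3) = -1 · 8 = -8
  d = 4: μ(4) · d(120/4) = 0 · 8 = 0
  d = 5: μ(5) · d(120/5) = -1 · 8 = -8
  d = 6: μ(6) · d(120/6) = 1 · 6 = 6
  d = 8: μ(8) · d(120/8) = 0 · 4 = 0
  d = 10: μ(10) · d(120/10) = 1 · 6 = 6
  d = 12: μ(12) · d(120/12) = 0 · 4 = 0
  d = 15: μ(15) · d(120/15) = 1 · 4 = 4
  d = 20: μ(20) · d(120/20) = 0 · 4 = 0
  d = 24: μ(24) · d(120/24) = 0 · 2 = 0
  d = 30: μ(30) · d(120/30) = -1 · 3 = -3
  d = 40: μ(40) · d(120/40) = 0 · 2 = 0
  d = 60: μ(60) · d(120/60) = 0 · 2 = 0
  d = 120: μ(120) · d(120/120) = 0 · 1 = 0
Summing: (μ * d)(120) = 16 + -12 + -8 + 0 + -8 + 6 + 0 + 6 + 0 + 4 + 0 + 0 + -3 + 0 + 0 + 0 = 1.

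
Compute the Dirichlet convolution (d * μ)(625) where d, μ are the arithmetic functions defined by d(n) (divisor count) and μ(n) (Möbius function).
(d * μ)(625) = 1

Divisors of 625: [1, 5, 25, 125, 625]. For each d | 625:
  d = 1: d(1) · μ(625/1) = 1 · 0 = 0
  d = 5: d(5) · μ(625/5) = 2 · 0 = 0
  d = 25: d(25) · μ(625/25) = 3 · 0 = 0
  d = 125: d(125) · μ(625/125) = 4 · -1 = -4
  d = 625: d(625) · μ(625/625) = 5 · 1 = 5
Summing: (d * μ)(625) = 0 + 0 + 0 + -4 + 5 = 1.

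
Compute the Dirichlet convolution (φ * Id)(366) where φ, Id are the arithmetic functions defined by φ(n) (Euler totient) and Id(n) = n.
(φ * Id)(366) = 1815

Divisors of 366: [1, 2, 3, 6, 61, 122, 183, 366]. For each d | 366:
  d = 1: φ(1) · Id(366/1) = 1 · 366 = 366
  d = 2: φ(2) · Id(366/2) = 1 · 183 = 183
  d = 3: φ(3) · Id(366/3) = 2 · 122 = 244
  d = 6: φ(6) · Id(366/6) = 2 · 61 = 122
  d = 61: φ(61) · Id(366/61) = 60 · 6 = 360
  d = 122: φ(122) · Id(366/122) = 60 · 3 = 180
  d = 183: φ(183) · Id(366/183) = 120 · 2 = 240
  d = 366: φ(366) · Id(366/366) = 120 · 1 = 120
Summing: (φ * Id)(366) = 366 + 183 + 244 + 122 + 360 + 180 + 240 + 120 = 1815.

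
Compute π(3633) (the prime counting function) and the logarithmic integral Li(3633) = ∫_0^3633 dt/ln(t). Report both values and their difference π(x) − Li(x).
π(3633) = 508;  Li(3633) ≈ 520.86;  π(x) − Li(x) ≈ -12.86.

Direct count of primes ≤ 3633 gives π(3633) = 508. Numerical evaluation of the logarithmic integral gives Li(3633) ≈ 520.86. The difference π(x) − Li(x) ≈ -12.86 is typically negative for small/moderate x (Li(x) overestimates), though Littlewood's theorem shows this sign changes infinitely often.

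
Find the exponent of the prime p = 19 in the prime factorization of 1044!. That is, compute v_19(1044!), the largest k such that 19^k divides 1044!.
v_19(1044!) = 56

Legendre's formula: v_p(n!) = Σ_{k ≥ 1} ⌊n / p^k⌋. For p = 19, n = 1044, the terms are:
  ⌊1044/19^1⌋ = ⌊1044/19⌋ = 54
  ⌊1044/19^2⌋ = ⌊1044/361⌋ = 2
(the next term ⌊1044/19^3⌋ = 0, terminating the sum). Summing: v_19(1044!) = 54 + 2 = 56.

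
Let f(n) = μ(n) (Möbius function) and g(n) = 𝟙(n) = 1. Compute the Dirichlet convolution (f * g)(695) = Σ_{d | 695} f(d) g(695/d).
(μ * 𝟙)(695) = 0

Divisors of 695: [1, 5, 139, 695]. For each d | 695:
  d = 1: μ(1) · 𝟙(695/1) = 1 · 1 = 1
  d = 5: μ(5) · 𝟙(695/5) = -1 · 1 = -1
  d = 139: μ(139) · 𝟙(695/139) = -1 · 1 = -1
  d = 695: μ(695) · 𝟙(695/695) = 1 · 1 = 1
Summing: (μ * 𝟙)(695) = 1 + -1 + -1 + 1 = 0.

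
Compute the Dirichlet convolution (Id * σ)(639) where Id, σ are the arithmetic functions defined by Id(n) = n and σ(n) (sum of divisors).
(Id * σ)(639) = 4862

Divisors of 639: [1, 3, 9, 71, 213, 639]. For each d | 639:
  d = 1: Id(1) · σ(639/1) = 1 · 936 = 936
  d = 3: Id(3) · σ(639/3) = 3 · 288 = 864
  d = 9: Id(9) · σ(639/9) = 9 · 72 = 648
  d = 71: Id(71) · σ(639/71) = 71 · 13 = 923
  d = 213: Id(213) · σ(639/213) = 213 · 4 = 852
  d = 639: Id(639) · σ(639/639) = 639 · 1 = 639
Summing: (Id * σ)(639) = 936 + 864 + 648 + 923 + 852 + 639 = 4862.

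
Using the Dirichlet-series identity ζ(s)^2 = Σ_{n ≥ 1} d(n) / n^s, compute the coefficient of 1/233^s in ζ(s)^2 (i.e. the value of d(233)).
d(233) = 2

ζ(s)^2 = (Σ 1/m^s)(Σ 1/k^s). The coefficient of 1/n^s in the product is the number of ordered pairs (m, k) with mk = n, which equals d(n). For n = 233, divisors are [1, 233], so d(233) = 2.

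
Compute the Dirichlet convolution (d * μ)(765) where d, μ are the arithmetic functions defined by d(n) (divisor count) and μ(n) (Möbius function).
(d * μ)(765) = 1

Divisors of 765: [1, 3, 5, 9, 15, 17, 45, 51, 85, 153, 255, 765]. For each d | 765:
  d = 1: d(1) · μ(765/1) = 1 · 0 = 0
  d = 3: d(3) · μ(765/3) = 2 · -1 = -2
  d = 5: d(5) · μ(765/5) = 2 · 0 = 0
  d = 9: d(9) · μ(765/9) = 3 · 1 = 3
  d = 15: d(15) · μ(765/15) = 4 · 1 = 4
  d = 17: d(17) · μ(765/17) = 2 · 0 = 0
  d = 45: d(45) · μ(765/45) = 6 · -1 = -6
  d = 51: d(51) · μ(765/51) = 4 · 1 = 4
  d = 85: d(85) · μ(765/85) = 4 · 0 = 0
  d = 153: d(153) · μ(765/153) = 6 · -1 = -6
  d = 255: d(255) · μ(765/255) = 8 · -1 = -8
  d = 765: d(765) · μ(765/765) = 12 · 1 = 12
Summing: (d * μ)(765) = 0 + -2 + 0 + 3 + 4 + 0 + -6 + 4 + 0 + -6 + -8 + 12 = 1.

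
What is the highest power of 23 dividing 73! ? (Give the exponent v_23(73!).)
v_23(73!) = 3

Legendre's formula: v_p(n!) = Σ_{k ≥ 1} ⌊n / p^k⌋. For p = 23, n = 73, the terms are:
  ⌊73/23^1⌋ = ⌊73/23⌋ = 3
(the next term ⌊73/23^2⌋ = 0, terminating the sum). Summing: v_23(73!) = 3 = 3.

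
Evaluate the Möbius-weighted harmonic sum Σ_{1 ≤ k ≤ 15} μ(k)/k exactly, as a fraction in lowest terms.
Σ μ(k)/k = 304/5005

Values of μ(k) for 1 ≤ k ≤ 15: μ(1) = 1, μ(2) = -1, μ(3) = -1, μ(5) = -1, μ(6) = 1, μ(7) = -1, μ(10) = 1, μ(11) = -1, μ(13) = -1, μ(14) = 1, μ(15) = 1, with μ = 0 on non-squarefree integers. Summing μ(k)/k for k where μ(k) ≠ 0 gives 304/5005 ≈ 0.0607. (PNT ⟺ this sum → 0 as n → ∞.)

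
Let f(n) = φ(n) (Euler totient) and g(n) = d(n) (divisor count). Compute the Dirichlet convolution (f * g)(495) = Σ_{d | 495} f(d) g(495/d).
(φ * d)(495) = 936

Divisors of 495: [1, 3, 5, 9, 11, 15, 33, 45, 55, 99, 165, 495]. For each d | 495:
  d = 1: φ(1) · d(495/1) = 1 · 12 = 12
  d = 3: φ(3) · d(495/3) = 2 · 8 = 16
  d = 5: φ(5) · d(495/5) = 4 · 6 = 24
  d = 9: φ(9) · d(495/9) = 6 · 4 = 24
  d = 11: φ(11) · d(495/11) = 10 · 6 = 60
  d = 15: φ(15) · d(495/15) = 8 · 4 = 32
  d = 33: φ(33) · d(495/33) = 20 · 4 = 80
  d = 45: φ(45) · d(495/45) = 24 · 2 = 48
  d = 55: φ(55) · d(495/55) = 40 · 3 = 120
  d = 99: φ(99) · d(495/99) = 60 · 2 = 120
  d = 165: φ(165) · d(495/165) = 80 · 2 = 160
  d = 495: φ(495) · d(495/495) = 240 · 1 = 240
Summing: (φ * d)(495) = 12 + 16 + 24 + 24 + 60 + 32 + 80 + 48 + 120 + 120 + 160 + 240 = 936.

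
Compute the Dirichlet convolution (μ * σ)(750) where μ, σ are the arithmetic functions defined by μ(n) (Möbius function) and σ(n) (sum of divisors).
(μ * σ)(750) = 750

Divisors of 750: [1, 2, 3, 5, 6, 10, 15, 25, 30, 50, 75, 125, 150, 250, 375, 750]. For each d | 750:
  d = 1: μ(1) · σ(750/1) = 1 · 1872 = 1872
  d = 2: μ(2) · σ(750/2) = -1 · 624 = -624
  d = 3: μ(3) · σ(750/3) = -1 · 468 = -468
  d = 5: μ(5) · σ(750/5) = -1 · 372 = -372
  d = 6: μ(6) · σ(750/6) = 1 · 156 = 156
  d = 10: μ(10) · σ(750/10) = 1 · 124 = 124
  d = 15: μ(15) · σ(750/15) = 1 · 93 = 93
  d = 25: μ(25) · σ(750/25) = 0 · 72 = 0
  d = 30: μ(30) · σ(750/30) = -1 · 31 = -31
  d = 50: μ(50) · σ(750/50) = 0 · 24 = 0
  d = 75: μ(75) · σ(750/75) = 0 · 18 = 0
  d = 125: μ(125) · σ(750/125) = 0 · 12 = 0
  d = 150: μ(150) · σ(750/150) = 0 · 6 = 0
  d = 250: μ(250) · σ(750/250) = 0 · 4 = 0
  d = 375: μ(375) · σ(750/375) = 0 · 3 = 0
  d = 750: μ(750) · σ(750/750) = 0 · 1 = 0
Summing: (μ * σ)(750) = 1872 + -624 + -468 + -372 + 156 + 124 + 93 + 0 + -31 + 0 + 0 + 0 + 0 + 0 + 0 + 0 = 750.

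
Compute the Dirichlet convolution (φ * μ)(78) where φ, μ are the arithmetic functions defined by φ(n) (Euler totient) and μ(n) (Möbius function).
(φ * μ)(78) = 0

Divisors of 78: [1, 2, 3, 6, 13, 26, 39, 78]. For each d | 78:
  d = 1: φ(1) · μ(78/1) = 1 · -1 = -1
  d = 2: φ(2) · μ(78/2) = 1 · 1 = 1
  d = 3: φ(3) · μ(78/3) = 2 · 1 = 2
  d = 6: φ(6) · μ(78/6) = 2 · -1 = -2
  d = 13: φ(13) · μ(78/13) = 12 · 1 = 12
  d = 26: φ(26) · μ(78/26) = 12 · -1 = -12
  d = 39: φ(39) · μ(78/39) = 24 · -1 = -24
  d = 78: φ(78) · μ(78/78) = 24 · 1 = 24
Summing: (φ * μ)(78) = -1 + 1 + 2 + -2 + 12 + -12 + -24 + 24 = 0.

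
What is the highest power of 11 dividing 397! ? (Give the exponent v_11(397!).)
v_11(397!) = 39

Legendre's formula: v_p(n!) = Σ_{k ≥ 1} ⌊n / p^k⌋. For p = 11, n = 397, the terms are:
  ⌊397/11^1⌋ = ⌊397/11⌋ = 36
  ⌊397/11^2⌋ = ⌊397/121⌋ = 3
(the next term ⌊397/11^3⌋ = 0, terminating the sum). Summing: v_11(397!) = 36 + 3 = 39.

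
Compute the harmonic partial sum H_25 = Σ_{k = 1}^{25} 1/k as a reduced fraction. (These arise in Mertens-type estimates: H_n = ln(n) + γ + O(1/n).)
H_25 = 34052522467/8923714800

Direct summation: H_25 = 1 + 1/2 + ... + 1/25. The least common denominator is lcm(1, ..., 25) = 26771144400; over this denominator the numerator is 26771144400 + 13385572200 + 8923714800 + 6692786100 + 5354228880 + 4461857400 + 3824449200 + 3346393050 + 2974571600 + 2677114440 + 2433740400 + 2230928700 + 2059318800 + 1912224600 + 1784742960 + 1673196525 + 1574773200 + 1487285800 + 1409007600 + 1338557220 + 1274816400 + 1216870200 + 1163962800 + 1115464350 + 1070845776 = 102157567401, so H_25 = 102157567401/26771144400; reducing by gcd(102157567401, 26771144400) = 3 gives 34052522467/8923714800 ≈ 3.81596. (The PNT-adjacent estimate ln(25) + γ ≈ 3.79609 matches within O(1/n).)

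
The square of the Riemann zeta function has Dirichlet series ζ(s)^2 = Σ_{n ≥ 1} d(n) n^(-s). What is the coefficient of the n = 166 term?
d(166) = 4

ζ(s)^2 = (Σ 1/m^s)(Σ 1/k^s). The coefficient of 1/n^s in the product is the number of ordered pairs (m, k) with mk = n, which equals d(n). For n = 166, divisors are [1, 2, 83, 166], so d(166) = 4.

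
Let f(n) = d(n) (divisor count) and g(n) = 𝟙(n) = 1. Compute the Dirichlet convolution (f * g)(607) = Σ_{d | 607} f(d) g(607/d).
(d * 𝟙)(607) = 3

Divisors of 607: [1, 607]. For each d | 607:
  d = 1: d(1) · 𝟙(607/1) = 1 · 1 = 1
  d = 607: d(607) · 𝟙(607/607) = 2 · 1 = 2
Summing: (d * 𝟙)(607) = 1 + 2 = 3.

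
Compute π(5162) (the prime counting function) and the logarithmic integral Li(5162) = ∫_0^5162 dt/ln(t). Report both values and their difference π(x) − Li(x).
π(5162) = 687;  Li(5162) ≈ 703.27;  π(x) − Li(x) ≈ -16.27.

Direct count of primes ≤ 5162 gives π(5162) = 687. Numerical evaluation of the logarithmic integral gives Li(5162) ≈ 703.27. The difference π(x) − Li(x) ≈ -16.27 is typically negative for small/moderate x (Li(x) overestimates), though Littlewood's theorem shows this sign changes infinitely often.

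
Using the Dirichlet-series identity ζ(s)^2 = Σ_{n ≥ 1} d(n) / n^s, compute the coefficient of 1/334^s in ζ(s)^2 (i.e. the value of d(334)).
d(334) = 4

ζ(s)^2 = (Σ 1/m^s)(Σ 1/k^s). The coefficient of 1/n^s in the product is the number of ordered pairs (m, k) with mk = n, which equals d(n). For n = 334, divisors are [1, 2, 167, 334], so d(334) = 4.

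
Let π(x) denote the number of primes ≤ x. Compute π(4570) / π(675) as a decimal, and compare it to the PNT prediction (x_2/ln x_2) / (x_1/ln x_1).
π(4570)/π(675) = 619/122 ≈ 5.0738;  PNT prediction ≈ 5.2338.

π(675) = 122 and π(4570) = 619, so π(4570)/π(675) ≈ 5.0738. The PNT-predicted ratio is (4570/ln(4570)) / (675/ln(675)) ≈ 5.2338. The two agree to within a few percent, as expected.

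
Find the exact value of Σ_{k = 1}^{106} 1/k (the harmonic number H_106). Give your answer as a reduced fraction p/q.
H_106 = 760893664482154975191407476065305792641722041/145060212702939779988529042870810778780278080

Direct summation: H_106 = 1 + 1/2 + ... + 1/106. The least common denominator is lcm(1, ..., 106) = 725301063514698899942645214354053893901390400; over this denominator the numerator is 725301063514698899942645214354053893901390400 + 362650531757349449971322607177026946950695200 + 241767021171566299980881738118017964633796800 + 181325265878674724985661303588513473475347600 + 145060212702939779988529042870810778780278080 + 120883510585783149990440869059008982316898400 + 103614437644956985706092173479150556271627200 + 90662632939337362492830651794256736737673800 + 80589007057188766660293912706005988211265600 + 72530106351469889994264521435405389390139040 + 65936460319518081812967746759459444900126400 + 60441755292891574995220434529504491158449200 + 55792389501130684610972708796465684146260800 + 51807218822478492853046086739575278135813600 + 48353404234313259996176347623603592926759360 + 45331316469668681246415325897128368368836900 + 42664768442041111761332071432591405523611200 + 40294503528594383330146956353002994105632800 + 38173740184984152628560274439687047047441600 + 36265053175734944997132260717702694695069520 + 34538145881652328568697391159716852090542400 + 32968230159759040906483873379729722450063200 + 31534828848465169562723704971915386691364800 + 30220877646445787497610217264752245579224600 + 29012042540587955997705808574162155756055616 + 27896194750565342305486354398232842073130400 + 26863002352396255553431304235335329403755200 + 25903609411239246426523043369787639067906800 + 25010381500506858618711903943243237720737600 + 24176702117156629998088173811801796463379680 + 23396808500474158062665974656582383674238400 + 22665658234834340623207662948564184184418450 + 21978820106506027270989248919819814966708800 + 21332384221020555880666035716295702761805600 + 20722887528991397141218434695830111254325440 + 20147251764297191665073478176501497052816400 + 19602731446343213511963384171731186321659200 + 19086870092492076314280137219843523523720800 + 18597463167043561536990902932155228048753600 + 18132526587867472498566130358851347347534760 + 17690269841821924388845005228147655948814400 + 17269072940826164284348695579858426045271200 + 16867466593365090696340586380326834741892800 + 16484115079879520453241936689864861225031600 + 16117801411437753332058782541201197642253120 + 15767414424232584781361852485957693345682400 + 15431937521589338296652025837320295614923200 + 15110438823222893748805108632376122789612300 + 14802062520708140815156024782735793753089600 + 14506021270293977998852904287081077878027808 + 14221589480680370587110690477530468507870400 + 13948097375282671152743177199116421036565200 + 13684925726692432074389532346302903658516800 + 13431501176198127776715652117667664701877600 + 13187292063903616362593549351891888980025280 + 12951804705619623213261521684893819533953400 + 12724580061661384209520091479895682349147200 + 12505190750253429309355951971621618860368800 + 12293238364655913558349918887356845659345600 + 12088351058578314999044086905900898231689840 + 11890181369093424589223692038591047441006400 + 11698404250237079031332987328291191837119200 + 11512715293884109522899130386572284030180800 + 11332829117417170311603831474282092092209225 + 11158477900226136922194541759293136829252160 + 10989410053253013635494624459909907483354400 + 10825389007682073133472316632150058117931200 + 10666192110510277940333017858147851380902800 + 10511609616155056520907901657305128897121600 + 10361443764495698570609217347915055627162720 + 10215507936826745069614721328930336533822400 + 10073625882148595832536739088250748526408200 + 9935631007050669862228016634987039642484800 + 9801365723171606755981692085865593160829600 + 9670680846862651999235269524720718585351872 + 9543435046246038157140068609921761761860400 + 9419494331359725973281106679922777842875200 + 9298731583521780768495451466077614024376800 + 9181026120439226581552471067772834100017600 + 9066263293933736249283065179425673673767380 + 8954334117465418517810434745111776467918400 + 8845134920910962194422502614073827974407200 + 8738567030297577107742713425952456553028800 + 8634536470413082142174347789929213022635600 + 8532953688408222352266414286518281104722240 + 8433733296682545348170293190163417370946400 + 8336793833502286206237301314414412573579200 + 8242057539939760226620968344932430612515800 + 8149450151850549437557811397236560605633600 + 8058900705718876666029391270600598821126560 + 7970341357304383515853244113780812020894400 + 7883707212116292390680926242978846672841200 + 7798936166824719354221991552194127891412800 + 7715968760794669148326012918660147807461600 + 7634748036996830525712054887937409409488320 + 7555219411611446874402554316188061394806150 + 7477330551697926803532424890247978287643200 + 7401031260354070407578012391367896876544800 + 7326273368835342423663082973273271655569600 + 7253010635146988999426452143540538939013904 + 7181198648660385147946982320337167266350400 + 7110794740340185293555345238765234253935200 + 7041757898200960193617914702466542659236800 + 6974048687641335576371588599558210518282600 + 6907629176330465713739478231943370418108480 + 6842462863346216037194766173151451829258400 = 3804468322410774875957037380326528963208610205, so H_106 = 3804468322410774875957037380326528963208610205/725301063514698899942645214354053893901390400; reducing by gcd(3804468322410774875957037380326528963208610205, 725301063514698899942645214354053893901390400) = 5 gives 760893664482154975191407476065305792641722041/145060212702939779988529042870810778780278080 ≈ 5.24536. (The PNT-adjacent estimate ln(106) + γ ≈ 5.24065 matches within O(1/n).)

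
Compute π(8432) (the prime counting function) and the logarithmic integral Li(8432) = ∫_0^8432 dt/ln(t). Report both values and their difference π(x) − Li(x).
π(8432) = 1055;  Li(8432) ≈ 1074.34;  π(x) − Li(x) ≈ -19.34.

Direct count of primes ≤ 8432 gives π(8432) = 1055. Numerical evaluation of the logarithmic integral gives Li(8432) ≈ 1074.34. The difference π(x) − Li(x) ≈ -19.34 is typically negative for small/moderate x (Li(x) overestimates), though Littlewood's theorem shows this sign changes infinitely often.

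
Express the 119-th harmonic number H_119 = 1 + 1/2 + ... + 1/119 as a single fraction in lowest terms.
H_119 = 93164933029543732588289222815367988877515840444049/17379782769567790172972927968296006432665936992320

Direct summation: H_119 = 1 + 1/2 + ... + 1/119. The least common denominator is lcm(1, ..., 119) = 955888052326228459513511038256280353796626534577600; over this denominator the numerator is 955888052326228459513511038256280353796626534577600 + 477944026163114229756755519128140176898313267288800 + 318629350775409486504503679418760117932208844859200 + 238972013081557114878377759564070088449156633644400 + 191177610465245691902702207651256070759325306915520 + 159314675387704743252251839709380058966104422429600 + 136555436046604065644787291179468621970946647796800 + 119486006540778557439188879782035044224578316822200 + 106209783591803162168167893139586705977402948286400 + 95588805232622845951351103825628035379662653457760 + 86898913847838950864864639841480032163329684961600 + 79657337693852371626125919854690029483052211214800 + 73529850178940650731808541404329257984355887275200 + 68277718023302032822393645589734310985473323898400 + 63725870155081897300900735883752023586441768971840 + 59743003270389278719594439891017522112289158411100 + 56228708960366379971383002250369432576272149092800 + 53104891795901581084083946569793352988701474143200 + 50309897490854129448079528329277913357717186030400 + 47794402616311422975675551912814017689831326728880 + 45518478682201355214929097059822873990315549265600 + 43449456923919475432432319920740016081664842480800 + 41560350101140367804935262532881754512896805851200 + 39828668846926185813062959927345014741526105607400 + 38235522093049138380540441530251214151865061383104 + 36764925089470325365904270702164628992177943637600 + 35403261197267720722722631046528901992467649428800 + 34138859011651016411196822794867155492736661949200 + 32961656976766498603914173732975184613676777054400 + 31862935077540948650450367941876011793220884485920 + 30835098462136401919790678653428398509568597889600 + 29871501635194639359797219945508761056144579205550 + 28966304615946316954954879947160010721109894987200 + 28114354480183189985691501125184716288136074546400 + 27311087209320813128957458235893724394189329559360 + 26552445897950790542041973284896676494350737071600 + 25834812225033201608473271304223793345854771204800 + 25154948745427064724039764164638956678858593015200 + 24509950059646883577269513801443085994785295758400 + 23897201308155711487837775956407008844915663364440 + 23314342739664108768622220445275130580405525233600 + 22759239341100677607464548529911436995157774632800 + 22229954705261126965430489261773961716200617083200 + 21724728461959737716216159960370008040832421240400 + 21241956718360632433633578627917341195480589657280 + 20780175050570183902467631266440877256448402925600 + 20338043666515499138585341239495326676523968820800 + 19914334423463092906531479963672507370763052803700 + 19507919435229152234969613025638374567278092542400 + 19117761046524569190270220765125607075932530691552 + 18742902986788793323794334083456477525424049697600 + 18382462544735162682952135351082314496088971818800 + 18035623628796763387047378080307176486728802539200 + 17701630598633860361361315523264450996233824714400 + 17379782769567790172972927968296006432665936992320 + 17069429505825508205598411397433577746368330974600 + 16769965830284709816026509443092637785905728676800 + 16480828488383249301957086866487592306838388527200 + 16201492412308956940906966750106446674519093806400 + 15931467538770474325225183970938005896610442242960 + 15670295939774237041205098987807874652403713681600 + 15417549231068200959895339326714199254784298944800 + 15172826227400451738309699019940957996771849755200 + 14935750817597319679898609972754380528072289602775 + 14705970035788130146361708280865851596871177455040 + 14483152307973158477477439973580005360554947493600 + 14266985855615350141992702063526572444725769172800 + 14057177240091594992845750562592358144068037273200 + 13853450033713455934978420844293918170965601950400 + 13655543604660406564478729117946862197094664779680 + 13463212004594767035401563919102540194318683585600 + 13276222948975395271020986642448338247175368535800 + 13094356881181211774157685455565484298583925131200 + 12917406112516600804236635652111896672927385602400 + 12745174031016379460180147176750404717288353794368 + 12577474372713532362019882082319478339429296507600 + 12414130549691278694980662834497147451904240708800 + 12254975029823441788634756900721542997392647879200 + 12099848763623145057133051117168105744261095374400 + 11948600654077855743918887978203504422457831682220 + 11801087065755906907574210348842967330822549809600 + 11657171369832054384311110222637565290202762616800 + 11516723522002752524259169135617835587911163067200 + 11379619670550338803732274264955718497578887316400 + 11245741792073275994276600450073886515254429818560 + 11114977352630563482715244630886980858100308541600 + 10987218992255499534638057910991728204558925684800 + 10862364230979868858108079980185004020416210620200 + 10740315194676724264196753238834610716816028478400 + 10620978359180316216816789313958670597740294828640 + 10504264311277235818829791629189893997765126753600 + 10390087525285091951233815633220438628224201462800 + 10278366154045467306596892884476132836522865963200 + 10169021833257749569292670619747663338261984410400 + 10061979498170825889615905665855582671543437206080 + 9957167211731546453265739981836253685381526401850 + 9854516003363179994984649878930725296872438500800 + 9753959717614576117484806512819187283639046271200 + 9655434871982105651651626649053336907036631662400 + 9558880523262284595135110382562803537966265345776 + 9464238141843846133797138992636439146501252817600 + 9371451493394396661897167041728238762712024848800 + 9280466527439111257412728526760003434918704219200 + 9191231272367581341476067675541157248044485909400 + 9103695736440271042985819411964574798063109853120 + 9017811814398381693523689040153588243364401269600 + 8933533199310546350593561105198881811183425556800 + 8850815299316930180680657761632225498116912357200 + 8769615158956224399206523286754865631161711326400 + 8689891384783895086486463984148003216332968496160 + 8611604075011067202824423768074597781951590401600 + 8534714752912754102799205698716788873184165487300 + 8459186303771933270031071135011330564571916235200 + 8384982915142354908013254721546318892952864338400 + 8312070020228073560987052506576350902579361170240 + 8240414244191624650978543433243796153419194263600 + 8169983353215627859089837933814361998261765252800 + 8100746206154478470453483375053223337259546903200 + 8032672708623768567340428892909918939467449870400 = 5124071316624905292355907254845239388263371224422695, so H_119 = 5124071316624905292355907254845239388263371224422695/955888052326228459513511038256280353796626534577600; reducing by gcd(5124071316624905292355907254845239388263371224422695, 955888052326228459513511038256280353796626534577600) = 55 gives 93164933029543732588289222815367988877515840444049/17379782769567790172972927968296006432665936992320 ≈ 5.36053. (The PNT-adjacent estimate ln(119) + γ ≈ 5.35634 matches within O(1/n).)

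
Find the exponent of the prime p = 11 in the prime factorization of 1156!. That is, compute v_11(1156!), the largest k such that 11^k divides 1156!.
v_11(1156!) = 114

Legendre's formula: v_p(n!) = Σ_{k ≥ 1} ⌊n / p^k⌋. For p = 11, n = 1156, the terms are:
  ⌊1156/11^1⌋ = ⌊1156/11⌋ = 105
  ⌊1156/11^2⌋ = ⌊1156/121⌋ = 9
(the next term ⌊1156/11^3⌋ = 0, terminating the sum). Summing: v_11(1156!) = 105 + 9 = 114.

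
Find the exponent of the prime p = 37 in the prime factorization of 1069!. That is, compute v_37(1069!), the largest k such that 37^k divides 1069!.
v_37(1069!) = 28

Legendre's formula: v_p(n!) = Σ_{k ≥ 1} ⌊n / p^k⌋. For p = 37, n = 1069, the terms are:
  ⌊1069/37^1⌋ = ⌊1069/37⌋ = 28
(the next term ⌊1069/37^2⌋ = 0, terminating the sum). Summing: v_37(1069!) = 28 = 28.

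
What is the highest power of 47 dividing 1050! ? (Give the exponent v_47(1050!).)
v_47(1050!) = 22

Legendre's formula: v_p(n!) = Σ_{k ≥ 1} ⌊n / p^k⌋. For p = 47, n = 1050, the terms are:
  ⌊1050/47^1⌋ = ⌊1050/47⌋ = 22
(the next term ⌊1050/47^2⌋ = 0, terminating the sum). Summing: v_47(1050!) = 22 = 22.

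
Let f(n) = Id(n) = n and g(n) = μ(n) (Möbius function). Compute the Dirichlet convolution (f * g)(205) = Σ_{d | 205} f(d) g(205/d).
(Id * μ)(205) = 160

Divisors of 205: [1, 5, 41, 205]. For each d | 205:
  d = 1: Id(1) · μ(205/1) = 1 · 1 = 1
  d = 5: Id(5) · μ(205/5) = 5 · -1 = -5
  d = 41: Id(41) · μ(205/41) = 41 · -1 = -41
  d = 205: Id(205) · μ(205/205) = 205 · 1 = 205
Summing: (Id * μ)(205) = 1 + -5 + -41 + 205 = 160.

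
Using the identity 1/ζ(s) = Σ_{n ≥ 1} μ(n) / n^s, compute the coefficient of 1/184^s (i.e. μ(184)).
μ(184) = 0

Factor n = 184 = 2^3 · 23. μ(n) = 0 if any exponent ≥ 2 (not squarefree); otherwise μ(n) = (−1)^{ω(n)} where ω(n) is the number of distinct prime factors. Applying: μ(184) = 0.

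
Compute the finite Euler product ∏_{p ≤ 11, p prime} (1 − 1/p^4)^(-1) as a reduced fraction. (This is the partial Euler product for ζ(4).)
∏ = 35153041/32481280

The primes p ≤ 11 are [2, 3, 5, 7, 11]. For each prime, (1 − 1/p^4)^(-1) = p^4 / (p^4 − 1). The product is (1 − 1/2^4)^(-1), (1 − 1/3^4)^(-1), (1 − 1/5^4)^(-1), (1 − 1/7^4)^(-1), (1 − 1/11^4)^(-1) = ∏ p^4 / (p^4 − 1) = 35153041/32481280.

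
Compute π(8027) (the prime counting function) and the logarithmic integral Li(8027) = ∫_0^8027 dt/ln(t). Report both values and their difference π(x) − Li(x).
π(8027) = 1010;  Li(8027) ≈ 1029.42;  π(x) − Li(x) ≈ -19.42.

Direct count of primes ≤ 8027 gives π(8027) = 1010. Numerical evaluation of the logarithmic integral gives Li(8027) ≈ 1029.42. The difference π(x) − Li(x) ≈ -19.42 is typically negative for small/moderate x (Li(x) overestimates), though Littlewood's theorem shows this sign changes infinitely often.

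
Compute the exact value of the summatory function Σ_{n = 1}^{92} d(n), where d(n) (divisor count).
Σ_{n ≤ 92} d(n) = 435

Compute d(n) for each 1 ≤ n ≤ 92: d(1) = 1, d(2) = 2, d(3) = 2, d(4) = 3, d(5) = 2, d(6) = 4, d(7) = 2, d(8) = 4, d(9) = 3, d(10) = 4, d(11) = 2, d(12) = 6, d(13) = 2, d(14) = 4, d(15) = 4, d(16) = 5, d(17) = 2, d(18) = 6, d(19) = 2, d(20) = 6, d(21) = 4, d(22) = 4, d(23) = 2, d(24) = 8, d(25) = 3, d(26) = 4, d(27) = 4, d(28) = 6, d(29) = 2, d(30) = 8, d(31) = 2, d(32) = 6, d(33) = 4, d(34) = 4, d(35) = 4, d(36) = 9, d(37) = 2, d(38) = 4, d(39) = 4, d(40) = 8, d(41) = 2, d(42) = 8, d(43) = 2, d(44) = 6, d(45) = 6, d(46) = 4, d(47) = 2, d(48) = 10, d(49) = 3, d(50) = 6, d(51) = 4, d(52) = 6, d(53) = 2, d(54) = 8, d(55) = 4, d(56) = 8, d(57) = 4, d(58) = 4, d(59) = 2, d(60) = 12, d(61) = 2, d(62) = 4, d(63) = 6, d(64) = 7, d(65) = 4, d(66) = 8, d(67) = 2, d(68) = 6, d(69) = 4, d(70) = 8, d(71) = 2, d(72) = 12, d(73) = 2, d(74) = 4, d(75) = 6, d(76) = 6, d(77) = 4, d(78) = 8, d(79) = 2, d(80) = 10, d(81) = 5, d(82) = 4, d(83) = 2, d(84) = 12, d(85) = 4, d(86) = 4, d(87) = 4, d(88) = 8, d(89) = 2, d(90) = 12, d(91) = 4, d(92) = 6. Summing all 92 values: 435. (Dirichlet's divisor formula: Σ_{n ≤ x} d(n) = x ln(x) + (2γ − 1) x + O(√x). For x = 92, the asymptotic estimate is ≈ 430.21.)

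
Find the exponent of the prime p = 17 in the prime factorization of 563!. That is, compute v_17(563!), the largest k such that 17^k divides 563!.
v_17(563!) = 34

Legendre's formula: v_p(n!) = Σ_{k ≥ 1} ⌊n / p^k⌋. For p = 17, n = 563, the terms are:
  ⌊563/17^1⌋ = ⌊563/17⌋ = 33
  ⌊563/17^2⌋ = ⌊563/289⌋ = 1
(the next term ⌊563/17^3⌋ = 0, terminating the sum). Summing: v_17(563!) = 33 + 1 = 34.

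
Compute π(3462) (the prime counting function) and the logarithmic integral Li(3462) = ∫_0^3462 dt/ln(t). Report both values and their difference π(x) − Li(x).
π(3462) = 484;  Li(3462) ≈ 499.94;  π(x) − Li(x) ≈ -15.94.

Direct count of primes ≤ 3462 gives π(3462) = 484. Numerical evaluation of the logarithmic integral gives Li(3462) ≈ 499.94. The difference π(x) − Li(x) ≈ -15.94 is typically negative for small/moderate x (Li(x) overestimates), though Littlewood's theorem shows this sign changes infinitely often.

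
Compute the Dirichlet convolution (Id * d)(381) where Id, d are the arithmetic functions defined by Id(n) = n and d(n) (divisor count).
(Id * d)(381) = 645

Divisors of 381: [1, 3, 127, 381]. For each d | 381:
  d = 1: Id(1) · d(381/1) = 1 · 4 = 4
  d = 3: Id(3) · d(381/3) = 3 · 2 = 6
  d = 127: Id(127) · d(381/127) = 127 · 2 = 254
  d = 381: Id(381) · d(381/381) = 381 · 1 = 381
Summing: (Id * d)(381) = 4 + 6 + 254 + 381 = 645.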